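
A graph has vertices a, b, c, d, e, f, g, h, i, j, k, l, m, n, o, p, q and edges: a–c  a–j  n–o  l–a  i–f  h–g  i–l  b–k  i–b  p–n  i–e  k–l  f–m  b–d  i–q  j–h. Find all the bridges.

a-c, a-j, a-l, b-d, e-i, f-i, f-m, g-h, h-j, i-q, n-o, n-p

The edges on the cycle i-b-k-l-i are not bridges since each lies on that cycle.
But removing l–a disconnects l from a; removing h–j disconnects h from j; removing a–c disconnects a from c; removing i–q disconnects i from q — these are bridges.
In total 12 edges are bridges.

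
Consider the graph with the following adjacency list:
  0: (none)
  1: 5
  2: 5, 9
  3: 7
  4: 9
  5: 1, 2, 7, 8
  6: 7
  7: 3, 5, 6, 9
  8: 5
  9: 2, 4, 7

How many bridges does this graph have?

5

The edges on the cycle 9-7-5-2-9 are not bridges since each lies on that cycle.
But removing 5-8 disconnects 5 from 8; removing 7-6 disconnects 7 from 6; removing 7-3 disconnects 7 from 3; removing 5-1 disconnects 5 from 1 — these are bridges.
In total 5 edges are bridges.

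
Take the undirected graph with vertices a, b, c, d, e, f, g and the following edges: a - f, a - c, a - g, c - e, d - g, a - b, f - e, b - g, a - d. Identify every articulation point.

Removing a increases the component count from 1 to 2, so a is a cut vertex.
By contrast removing g leaves 1 component; it is not a cut vertex. No other vertex is a cut vertex either.

a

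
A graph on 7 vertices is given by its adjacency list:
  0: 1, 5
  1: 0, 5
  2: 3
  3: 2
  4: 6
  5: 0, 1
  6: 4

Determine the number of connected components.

Starting from 4 we can reach 4, 6. That is one component of size 2.
Starting from 2 we can reach 2, 3. That is one component of size 2.
Starting from 0 we can reach 0, 1, 5. That is one component of size 3.
Total: 3 components.

3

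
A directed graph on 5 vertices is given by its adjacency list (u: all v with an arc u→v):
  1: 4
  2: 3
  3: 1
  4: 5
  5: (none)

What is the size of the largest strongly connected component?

1

{1} is an SCC by itself.
{5} is an SCC by itself.
{4} is an SCC by itself.
{2} is an SCC by itself.
{3} is an SCC by itself.
The largest has 1 vertex.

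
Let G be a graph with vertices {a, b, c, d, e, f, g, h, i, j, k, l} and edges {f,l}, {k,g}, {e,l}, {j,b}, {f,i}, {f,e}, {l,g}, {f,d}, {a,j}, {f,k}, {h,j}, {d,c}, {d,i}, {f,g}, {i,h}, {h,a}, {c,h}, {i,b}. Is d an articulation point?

No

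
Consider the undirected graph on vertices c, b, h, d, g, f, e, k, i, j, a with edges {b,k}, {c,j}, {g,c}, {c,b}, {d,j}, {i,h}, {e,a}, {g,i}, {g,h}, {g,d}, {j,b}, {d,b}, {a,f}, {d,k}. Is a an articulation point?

Deleting a raises the number of components from 2 to 3, so a is a cut vertex.

Yes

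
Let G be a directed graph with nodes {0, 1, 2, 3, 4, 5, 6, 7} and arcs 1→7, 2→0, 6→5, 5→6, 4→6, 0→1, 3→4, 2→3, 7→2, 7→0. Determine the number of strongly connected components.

4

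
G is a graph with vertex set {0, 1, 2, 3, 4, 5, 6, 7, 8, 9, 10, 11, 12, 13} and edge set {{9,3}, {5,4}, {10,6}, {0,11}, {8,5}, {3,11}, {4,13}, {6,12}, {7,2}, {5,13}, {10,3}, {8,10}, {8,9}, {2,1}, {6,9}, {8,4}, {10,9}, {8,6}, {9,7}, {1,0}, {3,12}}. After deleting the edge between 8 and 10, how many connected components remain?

1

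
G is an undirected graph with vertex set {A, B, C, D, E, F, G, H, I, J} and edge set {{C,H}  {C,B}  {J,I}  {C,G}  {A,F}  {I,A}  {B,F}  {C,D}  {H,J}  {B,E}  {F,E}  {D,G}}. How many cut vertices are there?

1

Removing C increases the component count from 1 to 2, so C is a cut vertex.
By contrast removing J leaves 1 component; it is not a cut vertex. No other vertex is a cut vertex either.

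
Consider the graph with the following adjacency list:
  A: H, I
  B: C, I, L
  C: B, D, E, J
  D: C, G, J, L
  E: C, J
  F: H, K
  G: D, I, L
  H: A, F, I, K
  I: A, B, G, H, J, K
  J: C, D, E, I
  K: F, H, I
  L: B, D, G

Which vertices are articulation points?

Removing I increases the component count from 1 to 2, so I is a cut vertex.
By contrast removing C leaves 1 component; it is not a cut vertex. No other vertex is a cut vertex either.

I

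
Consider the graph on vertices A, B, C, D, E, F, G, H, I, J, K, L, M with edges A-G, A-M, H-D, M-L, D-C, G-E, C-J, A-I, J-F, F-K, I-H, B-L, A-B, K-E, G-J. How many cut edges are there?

0

The edges on the cycle A-I-H-D-C-J-F-K-E-G-A are not bridges since each lies on that cycle.
Every edge lies on some cycle, so there are no bridges.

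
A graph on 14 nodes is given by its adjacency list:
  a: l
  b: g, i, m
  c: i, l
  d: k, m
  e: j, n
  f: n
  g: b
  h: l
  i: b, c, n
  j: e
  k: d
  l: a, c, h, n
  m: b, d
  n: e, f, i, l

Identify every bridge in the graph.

The edges on the cycle l-n-i-c-l are not bridges since each lies on that cycle.
But removing b-m disconnects b from m; removing l-h disconnects l from h; removing m-d disconnects m from d; removing l-a disconnects l from a — these are bridges.
In total 10 edges are bridges.

a-l, b-g, b-i, b-m, d-k, d-m, e-j, e-n, f-n, h-l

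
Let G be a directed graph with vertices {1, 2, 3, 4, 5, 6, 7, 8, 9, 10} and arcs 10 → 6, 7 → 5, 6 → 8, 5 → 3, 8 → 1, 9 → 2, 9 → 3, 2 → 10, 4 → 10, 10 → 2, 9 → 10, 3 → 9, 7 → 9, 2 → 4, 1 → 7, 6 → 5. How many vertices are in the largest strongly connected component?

{1, 2, 3, 4, 5, 6, 7, 8, 9, 10} are all mutually reachable — one SCC of size 10.
The largest has 10 vertices.

10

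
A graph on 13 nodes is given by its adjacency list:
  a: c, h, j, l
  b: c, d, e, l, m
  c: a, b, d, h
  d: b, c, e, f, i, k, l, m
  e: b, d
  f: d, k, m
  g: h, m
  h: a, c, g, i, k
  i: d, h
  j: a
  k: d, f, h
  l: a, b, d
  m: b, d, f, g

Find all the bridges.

The edges on the cycle c-a-h-g-m-b-c are not bridges since each lies on that cycle.
But removing j-a disconnects j from a — this is a bridge.

a-j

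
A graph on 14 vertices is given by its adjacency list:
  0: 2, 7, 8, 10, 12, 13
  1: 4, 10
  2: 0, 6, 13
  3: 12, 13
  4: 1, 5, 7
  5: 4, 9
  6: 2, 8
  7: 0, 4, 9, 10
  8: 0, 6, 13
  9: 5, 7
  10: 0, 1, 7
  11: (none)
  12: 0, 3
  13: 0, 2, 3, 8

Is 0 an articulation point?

Yes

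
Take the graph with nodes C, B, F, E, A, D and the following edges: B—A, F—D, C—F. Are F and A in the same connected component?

No

The component containing F is {C, D, F}, and A is not in it.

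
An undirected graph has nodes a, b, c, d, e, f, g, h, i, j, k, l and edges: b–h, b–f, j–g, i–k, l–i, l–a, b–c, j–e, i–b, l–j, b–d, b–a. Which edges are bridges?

b-c, b-d, b-f, b-h, e-j, g-j, i-k, j-l

The edges on the cycle l-i-b-a-l are not bridges since each lies on that cycle.
But removing b–f disconnects b from f; removing b–c disconnects b from c; removing l–j disconnects l from j; removing g–j disconnects g from j — these are bridges.
In total 8 edges are bridges.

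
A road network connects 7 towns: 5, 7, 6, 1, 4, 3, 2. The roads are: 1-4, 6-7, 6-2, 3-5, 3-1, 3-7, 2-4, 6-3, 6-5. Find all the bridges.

none

The edges on the cycle 6-2-4-1-3-6 are not bridges since each lies on that cycle.
Every edge lies on some cycle, so there are no bridges.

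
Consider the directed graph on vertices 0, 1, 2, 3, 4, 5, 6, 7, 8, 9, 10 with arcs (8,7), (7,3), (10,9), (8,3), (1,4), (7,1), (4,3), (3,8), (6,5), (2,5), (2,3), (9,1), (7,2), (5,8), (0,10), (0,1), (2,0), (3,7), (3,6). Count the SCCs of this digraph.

1

{0, 1, 2, 3, 4, 5, 6, 7, 8, 9, 10} are all mutually reachable — one SCC of size 11.
That gives 1 strongly connected component.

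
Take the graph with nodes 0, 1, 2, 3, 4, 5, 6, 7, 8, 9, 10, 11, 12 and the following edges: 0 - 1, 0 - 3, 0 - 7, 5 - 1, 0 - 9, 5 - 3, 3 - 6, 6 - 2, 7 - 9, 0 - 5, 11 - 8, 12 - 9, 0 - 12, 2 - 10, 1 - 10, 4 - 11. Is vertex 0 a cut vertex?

Yes

Deleting 0 raises the number of components from 2 to 3, so 0 is a cut vertex.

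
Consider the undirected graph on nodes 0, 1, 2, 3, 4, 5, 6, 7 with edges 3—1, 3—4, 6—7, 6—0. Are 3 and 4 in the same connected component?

Yes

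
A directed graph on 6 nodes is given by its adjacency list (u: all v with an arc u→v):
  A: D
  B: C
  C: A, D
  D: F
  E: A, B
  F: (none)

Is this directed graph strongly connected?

No

There is no directed path from C to E, so the graph is not strongly connected.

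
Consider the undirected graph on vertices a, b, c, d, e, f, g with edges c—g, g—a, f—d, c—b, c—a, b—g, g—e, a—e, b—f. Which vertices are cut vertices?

b, f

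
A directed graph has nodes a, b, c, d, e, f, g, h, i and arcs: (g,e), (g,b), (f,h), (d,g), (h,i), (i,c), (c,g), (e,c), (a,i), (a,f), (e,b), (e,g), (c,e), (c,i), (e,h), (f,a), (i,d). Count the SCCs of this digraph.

3

{c, d, e, g, h, i} are all mutually reachable — one SCC of size 6.
{a, f} are all mutually reachable — one SCC of size 2.
{b} is an SCC by itself.
That gives 3 strongly connected components.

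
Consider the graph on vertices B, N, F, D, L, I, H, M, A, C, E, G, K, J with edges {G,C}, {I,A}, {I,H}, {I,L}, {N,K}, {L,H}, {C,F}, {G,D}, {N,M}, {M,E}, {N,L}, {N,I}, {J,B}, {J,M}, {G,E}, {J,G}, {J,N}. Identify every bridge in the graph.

A-I, B-J, C-F, C-G, D-G, K-N

The edges on the cycle I-L-H-I are not bridges since each lies on that cycle.
But removing C - F disconnects C from F; removing C - G disconnects C from G; removing K - N disconnects K from N; removing I - A disconnects I from A — these are bridges.
In total 6 edges are bridges.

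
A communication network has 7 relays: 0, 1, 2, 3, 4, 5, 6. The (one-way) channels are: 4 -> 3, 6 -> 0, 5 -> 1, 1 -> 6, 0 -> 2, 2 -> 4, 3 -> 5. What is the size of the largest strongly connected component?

{0, 1, 2, 3, 4, 5, 6} are all mutually reachable — one SCC of size 7.
The largest has 7 vertices.

7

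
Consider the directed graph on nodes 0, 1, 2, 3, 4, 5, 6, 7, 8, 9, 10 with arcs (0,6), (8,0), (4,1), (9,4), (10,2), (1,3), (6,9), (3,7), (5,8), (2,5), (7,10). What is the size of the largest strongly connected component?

{0, 1, 2, 3, 4, 5, 6, 7, 8, 9, 10} are all mutually reachable — one SCC of size 11.
The largest has 11 vertices.

11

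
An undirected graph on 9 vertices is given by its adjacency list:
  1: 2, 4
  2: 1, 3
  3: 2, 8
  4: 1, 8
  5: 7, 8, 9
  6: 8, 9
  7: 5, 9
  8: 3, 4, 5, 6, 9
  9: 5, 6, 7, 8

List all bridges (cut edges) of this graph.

none

The edges on the cycle 8-3-2-1-4-8 are not bridges since each lies on that cycle.
Every edge lies on some cycle, so there are no bridges.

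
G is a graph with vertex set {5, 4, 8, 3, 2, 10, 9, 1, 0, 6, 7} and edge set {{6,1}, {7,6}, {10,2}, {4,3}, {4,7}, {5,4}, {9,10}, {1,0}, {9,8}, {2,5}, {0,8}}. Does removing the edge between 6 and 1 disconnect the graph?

No

After removing 6-1, the path 6-7-4-5-2-10-9-8-0-1 still connects them, so the edge is not a bridge.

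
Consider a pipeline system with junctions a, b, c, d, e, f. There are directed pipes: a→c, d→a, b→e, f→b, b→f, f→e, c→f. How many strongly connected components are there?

5

{b, f} are all mutually reachable — one SCC of size 2.
{a} is an SCC by itself.
{c} is an SCC by itself.
{e} is an SCC by itself.
{d} is an SCC by itself.
That gives 5 strongly connected components.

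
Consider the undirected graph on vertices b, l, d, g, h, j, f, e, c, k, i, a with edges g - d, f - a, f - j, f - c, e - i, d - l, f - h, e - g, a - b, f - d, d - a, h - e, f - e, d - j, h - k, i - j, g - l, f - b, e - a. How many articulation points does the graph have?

2

Removing f increases the component count from 1 to 2, so f is a cut vertex.
Removing h increases the component count from 1 to 2, so h is a cut vertex.
By contrast removing k leaves 1 component; it is not a cut vertex. No other vertex is a cut vertex either.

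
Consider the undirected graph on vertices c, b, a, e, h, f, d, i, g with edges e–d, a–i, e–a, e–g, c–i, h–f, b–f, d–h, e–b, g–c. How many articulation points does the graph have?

1

Removing e increases the component count from 1 to 2, so e is a cut vertex.
By contrast removing d leaves 1 component; it is not a cut vertex. No other vertex is a cut vertex either.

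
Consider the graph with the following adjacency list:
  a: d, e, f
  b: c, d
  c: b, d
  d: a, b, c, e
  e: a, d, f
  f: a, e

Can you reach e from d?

Yes

From d we can reach a, b, c, d, e, f, which includes e.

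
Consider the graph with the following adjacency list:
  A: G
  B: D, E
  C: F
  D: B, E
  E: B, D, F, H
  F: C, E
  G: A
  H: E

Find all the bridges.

The edges on the cycle E-D-B-E are not bridges since each lies on that cycle.
But removing F-C disconnects F from C; removing A-G disconnects A from G; removing E-F disconnects E from F; removing E-H disconnects E from H — these are bridges.

A-G, C-F, E-F, E-H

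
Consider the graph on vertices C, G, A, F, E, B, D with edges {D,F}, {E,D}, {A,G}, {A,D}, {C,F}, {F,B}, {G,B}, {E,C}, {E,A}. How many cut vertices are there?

0

Removing F, for instance, still leaves 1 component. No single vertex removal increases the component count — the graph has no articulation points.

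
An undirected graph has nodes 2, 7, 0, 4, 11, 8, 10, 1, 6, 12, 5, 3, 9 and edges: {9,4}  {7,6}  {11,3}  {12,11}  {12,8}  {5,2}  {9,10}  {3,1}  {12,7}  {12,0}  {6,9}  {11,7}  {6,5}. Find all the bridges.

0-12, 1-3, 10-9, 11-3, 12-8, 2-5, 4-9, 5-6, 6-7, 6-9

The edges on the cycle 12-11-7-12 are not bridges since each lies on that cycle.
But removing 12—0 disconnects 12 from 0; removing 6—5 disconnects 6 from 5; removing 9—10 disconnects 9 from 10; removing 12—8 disconnects 12 from 8 — these are bridges.
In total 10 edges are bridges.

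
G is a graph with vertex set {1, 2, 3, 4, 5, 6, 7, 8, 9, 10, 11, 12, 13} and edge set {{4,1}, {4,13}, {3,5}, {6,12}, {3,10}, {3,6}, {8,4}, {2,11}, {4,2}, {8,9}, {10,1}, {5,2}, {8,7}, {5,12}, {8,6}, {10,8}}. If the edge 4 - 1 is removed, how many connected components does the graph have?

1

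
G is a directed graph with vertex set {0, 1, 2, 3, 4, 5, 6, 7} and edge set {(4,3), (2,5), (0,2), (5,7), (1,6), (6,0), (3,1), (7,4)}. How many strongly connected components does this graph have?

{0, 1, 2, 3, 4, 5, 6, 7} are all mutually reachable — one SCC of size 8.
That gives 1 strongly connected component.

1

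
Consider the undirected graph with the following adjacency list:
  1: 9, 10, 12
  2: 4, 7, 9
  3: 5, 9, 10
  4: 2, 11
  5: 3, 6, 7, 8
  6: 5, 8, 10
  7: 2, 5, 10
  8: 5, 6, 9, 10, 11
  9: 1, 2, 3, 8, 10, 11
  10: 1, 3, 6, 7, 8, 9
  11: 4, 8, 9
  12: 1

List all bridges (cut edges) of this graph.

1-12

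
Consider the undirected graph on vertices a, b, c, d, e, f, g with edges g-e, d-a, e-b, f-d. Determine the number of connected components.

c is isolated — a component by itself.
Starting from a we can reach a, d, f. That is one component of size 3.
Starting from b we can reach b, e, g. That is one component of size 3.
Total: 3 components.

3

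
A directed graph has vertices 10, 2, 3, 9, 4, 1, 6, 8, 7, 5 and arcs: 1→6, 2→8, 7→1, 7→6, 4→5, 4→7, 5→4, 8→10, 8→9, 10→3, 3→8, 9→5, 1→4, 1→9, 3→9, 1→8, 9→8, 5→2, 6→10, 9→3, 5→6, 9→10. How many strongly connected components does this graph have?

1

{1, 2, 3, 4, 5, 6, 7, 8, 9, 10} are all mutually reachable — one SCC of size 10.
That gives 1 strongly connected component.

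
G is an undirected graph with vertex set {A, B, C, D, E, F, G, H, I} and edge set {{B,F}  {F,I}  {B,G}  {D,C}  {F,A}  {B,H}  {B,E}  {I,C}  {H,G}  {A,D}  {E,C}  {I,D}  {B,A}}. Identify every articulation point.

Removing B increases the component count from 1 to 2, so B is a cut vertex.
By contrast removing I leaves 1 component; it is not a cut vertex. No other vertex is a cut vertex either.

B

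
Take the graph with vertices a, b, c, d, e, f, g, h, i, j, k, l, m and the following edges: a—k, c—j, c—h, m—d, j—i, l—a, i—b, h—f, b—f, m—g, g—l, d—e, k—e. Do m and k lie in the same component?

Yes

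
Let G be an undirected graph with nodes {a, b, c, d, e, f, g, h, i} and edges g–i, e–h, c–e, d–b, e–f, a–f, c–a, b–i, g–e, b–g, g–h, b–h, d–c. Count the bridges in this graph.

The edges on the cycle g-e-h-g are not bridges since each lies on that cycle.
Every edge lies on some cycle, so there are no bridges.

0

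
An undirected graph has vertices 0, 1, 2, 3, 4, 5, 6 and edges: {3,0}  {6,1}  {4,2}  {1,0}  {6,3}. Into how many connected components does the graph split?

5 is isolated — a component by itself.
Starting from 2 we can reach 2, 4. That is one component of size 2.
Starting from 0 we can reach 0, 1, 3, 6. That is one component of size 4.
Total: 3 components.

3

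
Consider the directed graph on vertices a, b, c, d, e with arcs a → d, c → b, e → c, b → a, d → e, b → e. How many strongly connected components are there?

1

{a, b, c, d, e} are all mutually reachable — one SCC of size 5.
That gives 1 strongly connected component.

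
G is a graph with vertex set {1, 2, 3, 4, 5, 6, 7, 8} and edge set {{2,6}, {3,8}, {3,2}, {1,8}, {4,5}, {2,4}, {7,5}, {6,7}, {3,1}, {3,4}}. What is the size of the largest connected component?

8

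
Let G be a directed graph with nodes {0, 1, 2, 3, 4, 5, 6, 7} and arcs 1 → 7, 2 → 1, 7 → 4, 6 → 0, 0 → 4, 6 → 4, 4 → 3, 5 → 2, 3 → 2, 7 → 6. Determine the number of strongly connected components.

{0, 1, 2, 3, 4, 6, 7} are all mutually reachable — one SCC of size 7.
{5} is an SCC by itself.
That gives 2 strongly connected components.

2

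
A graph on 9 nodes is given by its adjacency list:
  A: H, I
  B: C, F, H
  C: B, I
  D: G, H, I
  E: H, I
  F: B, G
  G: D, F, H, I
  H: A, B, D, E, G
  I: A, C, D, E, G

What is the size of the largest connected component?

9

Starting from A we can reach A, B, C, D, E, F, G, H, I. That is one component of size 9.
The largest has 9 vertices.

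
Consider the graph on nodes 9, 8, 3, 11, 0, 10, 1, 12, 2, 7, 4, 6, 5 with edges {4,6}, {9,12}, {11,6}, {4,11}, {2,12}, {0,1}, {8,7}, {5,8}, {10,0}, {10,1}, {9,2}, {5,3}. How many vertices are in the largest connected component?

4

Starting from 4 we can reach 4, 6, 11. That is one component of size 3.
Starting from 0 we can reach 0, 1, 10. That is one component of size 3.
Starting from 2 we can reach 2, 9, 12. That is one component of size 3.
Starting from 3 we can reach 3, 5, 7, 8. That is one component of size 4.
The largest has 4 vertices.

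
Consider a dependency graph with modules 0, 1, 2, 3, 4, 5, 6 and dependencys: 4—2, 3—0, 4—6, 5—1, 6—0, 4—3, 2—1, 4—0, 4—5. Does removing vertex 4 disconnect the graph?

Yes

Deleting 4 raises the number of components from 1 to 2, so 4 is a cut vertex.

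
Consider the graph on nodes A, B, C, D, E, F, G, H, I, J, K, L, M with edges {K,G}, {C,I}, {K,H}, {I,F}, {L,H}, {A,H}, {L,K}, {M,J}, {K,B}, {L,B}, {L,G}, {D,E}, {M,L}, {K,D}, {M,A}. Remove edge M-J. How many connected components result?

3

Before removal there are 2 components.
M-J is a bridge — removing it separates M's side from J's side.
After removal: 3 components.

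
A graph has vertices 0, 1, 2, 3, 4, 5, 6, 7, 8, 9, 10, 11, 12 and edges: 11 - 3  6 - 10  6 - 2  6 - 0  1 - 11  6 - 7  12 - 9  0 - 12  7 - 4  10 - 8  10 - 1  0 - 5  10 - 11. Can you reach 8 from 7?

Yes

From 7 we can reach 0, 1, 2, 3, 4, 5, 6, 7, 8, 9, 10, 11, 12, which includes 8.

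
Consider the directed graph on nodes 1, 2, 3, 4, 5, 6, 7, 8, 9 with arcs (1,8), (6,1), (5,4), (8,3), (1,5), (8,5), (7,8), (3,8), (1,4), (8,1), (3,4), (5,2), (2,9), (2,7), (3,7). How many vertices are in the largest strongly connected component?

{1, 2, 3, 5, 7, 8} are all mutually reachable — one SCC of size 6.
{6} is an SCC by itself.
{9} is an SCC by itself.
{4} is an SCC by itself.
The largest has 6 vertices.

6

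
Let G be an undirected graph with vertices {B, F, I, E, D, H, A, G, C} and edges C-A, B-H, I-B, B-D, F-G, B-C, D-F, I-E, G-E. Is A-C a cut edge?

Yes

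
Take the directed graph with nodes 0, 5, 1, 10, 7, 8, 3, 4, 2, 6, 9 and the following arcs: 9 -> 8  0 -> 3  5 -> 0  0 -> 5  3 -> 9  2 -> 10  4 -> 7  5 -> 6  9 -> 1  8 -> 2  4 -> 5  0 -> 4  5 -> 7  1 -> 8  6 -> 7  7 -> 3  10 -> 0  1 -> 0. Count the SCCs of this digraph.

1

{0, 1, 2, 3, 4, 5, 6, 7, 8, 9, 10} are all mutually reachable — one SCC of size 11.
That gives 1 strongly connected component.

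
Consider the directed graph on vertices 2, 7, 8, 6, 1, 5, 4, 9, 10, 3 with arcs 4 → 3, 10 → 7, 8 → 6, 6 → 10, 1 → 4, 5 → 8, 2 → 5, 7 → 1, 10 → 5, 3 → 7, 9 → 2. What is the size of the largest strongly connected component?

4

{1, 3, 4, 7} are all mutually reachable — one SCC of size 4.
{5, 6, 8, 10} are all mutually reachable — one SCC of size 4.
{2} is an SCC by itself.
{9} is an SCC by itself.
The largest has 4 vertices.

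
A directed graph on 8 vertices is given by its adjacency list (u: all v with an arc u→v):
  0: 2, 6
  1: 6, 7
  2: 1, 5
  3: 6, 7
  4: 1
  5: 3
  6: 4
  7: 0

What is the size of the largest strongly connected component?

{0, 1, 2, 3, 4, 5, 6, 7} are all mutually reachable — one SCC of size 8.
The largest has 8 vertices.

8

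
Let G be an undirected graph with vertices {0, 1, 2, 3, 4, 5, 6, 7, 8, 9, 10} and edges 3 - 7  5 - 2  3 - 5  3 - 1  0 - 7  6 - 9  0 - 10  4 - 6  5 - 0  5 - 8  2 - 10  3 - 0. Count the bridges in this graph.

The edges on the cycle 5-0-10-2-5 are not bridges since each lies on that cycle.
But removing 4 - 6 disconnects 4 from 6; removing 8 - 5 disconnects 8 from 5; removing 6 - 9 disconnects 6 from 9; removing 1 - 3 disconnects 1 from 3 — these are bridges.
That makes 4 bridges.

4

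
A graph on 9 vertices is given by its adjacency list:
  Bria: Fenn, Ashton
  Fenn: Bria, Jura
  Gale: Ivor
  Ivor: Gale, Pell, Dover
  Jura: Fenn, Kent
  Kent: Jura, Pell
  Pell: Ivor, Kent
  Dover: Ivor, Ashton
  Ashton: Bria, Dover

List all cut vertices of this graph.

Ivor

Removing Ivor increases the component count from 1 to 2, so Ivor is a cut vertex.
By contrast removing Ashton leaves 1 component; it is not a cut vertex. No other vertex is a cut vertex either.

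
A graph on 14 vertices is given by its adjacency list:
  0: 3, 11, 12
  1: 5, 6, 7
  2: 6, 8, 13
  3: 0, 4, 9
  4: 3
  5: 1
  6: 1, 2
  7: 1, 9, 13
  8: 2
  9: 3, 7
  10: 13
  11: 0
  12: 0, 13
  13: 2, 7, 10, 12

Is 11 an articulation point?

No

Deleting 11 leaves 1 component (was 1), so 11 is not a cut vertex.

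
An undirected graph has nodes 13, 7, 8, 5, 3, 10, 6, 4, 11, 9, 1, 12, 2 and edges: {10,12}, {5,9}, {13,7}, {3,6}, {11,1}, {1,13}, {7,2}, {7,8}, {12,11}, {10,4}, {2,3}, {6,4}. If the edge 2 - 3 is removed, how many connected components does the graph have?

2

2 and 3 are still connected via 2-7-13-1-11-12-10-4-6-3, so the component count stays at 2.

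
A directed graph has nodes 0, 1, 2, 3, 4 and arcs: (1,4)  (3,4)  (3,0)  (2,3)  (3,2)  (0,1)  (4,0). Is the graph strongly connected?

There is no directed path from 4 to 2, so the graph is not strongly connected.

No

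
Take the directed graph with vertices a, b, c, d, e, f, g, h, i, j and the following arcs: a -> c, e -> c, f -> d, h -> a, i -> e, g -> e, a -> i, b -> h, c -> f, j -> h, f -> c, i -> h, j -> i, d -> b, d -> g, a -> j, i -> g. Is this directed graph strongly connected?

From h we can reach every vertex (a, b, c, d, e, f, g, h, i, j), and every vertex can reach h (a, b, c, d, e, f, g, h, i, j). So the whole graph is one strongly connected component.

Yes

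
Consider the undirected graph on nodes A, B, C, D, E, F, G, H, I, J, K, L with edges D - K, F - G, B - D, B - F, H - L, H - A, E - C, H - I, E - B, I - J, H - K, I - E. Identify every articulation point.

Removing B increases the component count from 1 to 2, so B is a cut vertex.
Removing E increases the component count from 1 to 2, so E is a cut vertex.
Removing F increases the component count from 1 to 2, so F is a cut vertex.
Likewise H, I are cut vertices.
By contrast removing A leaves 1 component; it is not a cut vertex. No other vertex is a cut vertex either.

B, E, F, H, I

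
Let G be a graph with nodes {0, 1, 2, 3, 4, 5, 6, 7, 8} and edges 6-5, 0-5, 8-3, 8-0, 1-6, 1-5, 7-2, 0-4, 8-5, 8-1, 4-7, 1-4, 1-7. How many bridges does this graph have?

2

The edges on the cycle 8-0-4-7-1-8 are not bridges since each lies on that cycle.
But removing 2-7 disconnects 2 from 7; removing 3-8 disconnects 3 from 8 — these are bridges.
That makes 2 bridges.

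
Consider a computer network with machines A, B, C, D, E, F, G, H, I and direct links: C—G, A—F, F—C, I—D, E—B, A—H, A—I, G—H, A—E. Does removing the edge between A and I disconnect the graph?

Removing A—I leaves no path between A and I: the component count goes from 1 to 2. So it is a bridge.

Yes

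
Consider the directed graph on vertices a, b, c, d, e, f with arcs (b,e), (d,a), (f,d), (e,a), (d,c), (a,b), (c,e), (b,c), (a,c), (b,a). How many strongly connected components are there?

3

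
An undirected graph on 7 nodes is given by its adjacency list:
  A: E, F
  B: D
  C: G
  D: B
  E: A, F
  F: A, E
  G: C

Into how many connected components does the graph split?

3

Starting from B we can reach B, D. That is one component of size 2.
Starting from C we can reach C, G. That is one component of size 2.
Starting from A we can reach A, E, F. That is one component of size 3.
Total: 3 components.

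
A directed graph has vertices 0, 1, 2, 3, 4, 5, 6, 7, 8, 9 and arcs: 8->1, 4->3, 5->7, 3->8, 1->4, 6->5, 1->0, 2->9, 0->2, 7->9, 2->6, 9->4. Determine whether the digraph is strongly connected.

Yes

From 8 we can reach every vertex (0, 1, 2, 3, 4, 5, 6, 7, 8, 9), and every vertex can reach 8 (0, 1, 2, 3, 4, 5, 6, 7, 8, 9). So the whole graph is one strongly connected component.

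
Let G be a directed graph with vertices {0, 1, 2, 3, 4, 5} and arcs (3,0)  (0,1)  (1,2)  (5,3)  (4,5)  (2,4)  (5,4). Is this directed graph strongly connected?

Yes

From 1 we can reach every vertex (0, 1, 2, 3, 4, 5), and every vertex can reach 1 (0, 1, 2, 3, 4, 5). So the whole graph is one strongly connected component.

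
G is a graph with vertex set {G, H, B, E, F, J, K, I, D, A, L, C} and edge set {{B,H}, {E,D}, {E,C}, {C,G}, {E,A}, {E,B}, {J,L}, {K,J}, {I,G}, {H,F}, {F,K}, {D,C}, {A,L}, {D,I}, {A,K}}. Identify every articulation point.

E

Removing E increases the component count from 1 to 2, so E is a cut vertex.
By contrast removing D leaves 1 component; it is not a cut vertex. No other vertex is a cut vertex either.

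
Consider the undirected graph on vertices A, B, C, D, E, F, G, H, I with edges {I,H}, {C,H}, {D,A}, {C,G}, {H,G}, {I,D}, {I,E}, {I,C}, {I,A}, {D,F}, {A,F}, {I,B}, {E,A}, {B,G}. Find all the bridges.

none

The edges on the cycle I-B-G-H-I are not bridges since each lies on that cycle.
Every edge lies on some cycle, so there are no bridges.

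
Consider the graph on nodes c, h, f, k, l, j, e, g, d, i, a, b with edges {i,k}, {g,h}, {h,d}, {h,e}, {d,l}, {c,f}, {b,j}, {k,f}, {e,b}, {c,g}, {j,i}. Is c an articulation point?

Deleting c leaves 2 components (was 2), so c is not a cut vertex.

No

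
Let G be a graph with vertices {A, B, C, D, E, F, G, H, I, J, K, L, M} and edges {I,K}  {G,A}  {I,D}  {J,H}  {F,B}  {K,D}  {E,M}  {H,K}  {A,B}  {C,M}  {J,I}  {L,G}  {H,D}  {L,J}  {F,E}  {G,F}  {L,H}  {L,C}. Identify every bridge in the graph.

none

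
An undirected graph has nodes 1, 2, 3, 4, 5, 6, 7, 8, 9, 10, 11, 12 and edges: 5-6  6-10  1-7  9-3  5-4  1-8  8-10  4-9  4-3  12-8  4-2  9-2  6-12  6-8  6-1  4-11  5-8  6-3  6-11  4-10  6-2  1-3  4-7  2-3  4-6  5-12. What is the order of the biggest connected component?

12

Starting from 1 we can reach 1, 2, 3, 4, 5, 6, 7, 8, 9, 10, 11, 12. That is one component of size 12.
The largest has 12 vertices.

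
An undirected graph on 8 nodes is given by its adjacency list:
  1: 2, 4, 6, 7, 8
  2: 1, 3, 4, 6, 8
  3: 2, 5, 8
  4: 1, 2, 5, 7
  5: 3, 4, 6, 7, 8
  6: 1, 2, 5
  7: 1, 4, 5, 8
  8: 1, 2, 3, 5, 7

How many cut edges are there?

The edges on the cycle 8-3-2-6-5-8 are not bridges since each lies on that cycle.
Every edge lies on some cycle, so there are no bridges.

0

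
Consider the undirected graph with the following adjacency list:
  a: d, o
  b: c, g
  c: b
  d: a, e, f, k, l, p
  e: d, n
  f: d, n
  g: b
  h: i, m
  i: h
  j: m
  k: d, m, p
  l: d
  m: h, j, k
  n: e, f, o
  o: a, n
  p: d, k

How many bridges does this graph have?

The edges on the cycle d-k-p-d are not bridges since each lies on that cycle.
But removing d-l disconnects d from l; removing m-j disconnects m from j; removing c-b disconnects c from b; removing h-i disconnects h from i — these are bridges.
In total 7 edges are bridges.

7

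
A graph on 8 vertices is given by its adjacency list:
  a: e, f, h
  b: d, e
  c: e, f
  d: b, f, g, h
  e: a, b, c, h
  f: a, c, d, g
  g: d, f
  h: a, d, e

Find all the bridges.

The edges on the cycle g-f-c-e-h-d-g are not bridges since each lies on that cycle.
Every edge lies on some cycle, so there are no bridges.

none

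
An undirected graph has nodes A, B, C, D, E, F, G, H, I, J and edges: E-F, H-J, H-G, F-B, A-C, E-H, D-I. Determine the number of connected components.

Starting from D we can reach D, I. That is one component of size 2.
Starting from A we can reach A, C. That is one component of size 2.
Starting from B we can reach B, E, F, G, H, J. That is one component of size 6.
Total: 3 components.

3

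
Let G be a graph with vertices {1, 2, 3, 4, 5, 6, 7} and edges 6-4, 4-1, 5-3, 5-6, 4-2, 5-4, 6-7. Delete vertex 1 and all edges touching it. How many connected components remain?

1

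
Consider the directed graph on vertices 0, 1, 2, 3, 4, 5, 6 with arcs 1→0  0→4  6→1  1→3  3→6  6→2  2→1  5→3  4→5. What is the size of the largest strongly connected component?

{0, 1, 2, 3, 4, 5, 6} are all mutually reachable — one SCC of size 7.
The largest has 7 vertices.

7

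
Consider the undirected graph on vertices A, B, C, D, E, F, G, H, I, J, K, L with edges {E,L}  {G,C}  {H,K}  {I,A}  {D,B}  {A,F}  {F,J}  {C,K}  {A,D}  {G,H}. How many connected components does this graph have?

Starting from E we can reach E, L. That is one component of size 2.
Starting from C we can reach C, G, H, K. That is one component of size 4.
Starting from A we can reach A, B, D, F, I, J. That is one component of size 6.
Total: 3 components.

3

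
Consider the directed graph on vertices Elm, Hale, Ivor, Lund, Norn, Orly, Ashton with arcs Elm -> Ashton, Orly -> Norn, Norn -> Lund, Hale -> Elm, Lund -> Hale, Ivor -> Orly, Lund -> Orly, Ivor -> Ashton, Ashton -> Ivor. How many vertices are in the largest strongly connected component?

{Elm, Hale, Ivor, Lund, Norn, Orly, Ashton} are all mutually reachable — one SCC of size 7.
The largest has 7 vertices.

7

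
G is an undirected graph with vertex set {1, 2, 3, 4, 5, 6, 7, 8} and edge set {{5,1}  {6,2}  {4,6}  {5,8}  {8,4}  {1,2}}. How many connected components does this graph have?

7 is isolated — a component by itself.
3 is isolated — a component by itself.
Starting from 1 we can reach 1, 2, 4, 5, 6, 8. That is one component of size 6.
Total: 3 components.

3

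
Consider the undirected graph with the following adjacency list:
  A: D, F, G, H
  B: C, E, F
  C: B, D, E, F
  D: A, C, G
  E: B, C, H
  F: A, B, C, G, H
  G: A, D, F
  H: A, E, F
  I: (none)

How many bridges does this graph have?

The edges on the cycle F-A-H-F are not bridges since each lies on that cycle.
Every edge lies on some cycle, so there are no bridges.

0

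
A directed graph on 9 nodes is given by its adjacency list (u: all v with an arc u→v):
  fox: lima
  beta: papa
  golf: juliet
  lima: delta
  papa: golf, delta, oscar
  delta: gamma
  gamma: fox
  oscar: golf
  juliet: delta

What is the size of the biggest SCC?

4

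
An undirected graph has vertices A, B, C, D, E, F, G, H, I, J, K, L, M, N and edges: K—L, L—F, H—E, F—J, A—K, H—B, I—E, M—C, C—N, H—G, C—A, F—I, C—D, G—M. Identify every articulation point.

Removing C increases the component count from 1 to 3, so C is a cut vertex.
Removing F increases the component count from 1 to 2, so F is a cut vertex.
Removing H increases the component count from 1 to 2, so H is a cut vertex.
By contrast removing L leaves 1 component; it is not a cut vertex. No other vertex is a cut vertex either.

C, F, H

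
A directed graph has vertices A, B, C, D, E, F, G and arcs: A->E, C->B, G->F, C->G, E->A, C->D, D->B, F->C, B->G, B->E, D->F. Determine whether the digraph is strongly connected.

No

There is no directed path from A to F, so the graph is not strongly connected.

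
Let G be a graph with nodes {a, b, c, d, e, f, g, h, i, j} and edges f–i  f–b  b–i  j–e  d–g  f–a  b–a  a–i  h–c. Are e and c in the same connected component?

The component containing e is {e, j}, and c is not in it.

No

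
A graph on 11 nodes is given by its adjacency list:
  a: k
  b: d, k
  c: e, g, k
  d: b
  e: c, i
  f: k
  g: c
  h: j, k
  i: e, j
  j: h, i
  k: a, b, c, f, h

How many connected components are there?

1

Starting from a we can reach a, b, c, d, e, f, g, h, i, j, k. That is one component of size 11.
Total: 1 component.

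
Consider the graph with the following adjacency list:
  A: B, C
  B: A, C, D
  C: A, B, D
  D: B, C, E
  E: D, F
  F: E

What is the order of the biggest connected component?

Starting from A we can reach A, B, C, D, E, F. That is one component of size 6.
The largest has 6 vertices.

6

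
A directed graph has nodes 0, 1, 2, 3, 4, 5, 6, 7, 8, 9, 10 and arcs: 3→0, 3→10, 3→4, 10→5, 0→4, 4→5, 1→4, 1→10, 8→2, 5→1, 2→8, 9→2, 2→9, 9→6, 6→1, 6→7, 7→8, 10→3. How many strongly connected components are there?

2

{0, 1, 3, 4, 5, 10} are all mutually reachable — one SCC of size 6.
{2, 6, 7, 8, 9} are all mutually reachable — one SCC of size 5.
That gives 2 strongly connected components.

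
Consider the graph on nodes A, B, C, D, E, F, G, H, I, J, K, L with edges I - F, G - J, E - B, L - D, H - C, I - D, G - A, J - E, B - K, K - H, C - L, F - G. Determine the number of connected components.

1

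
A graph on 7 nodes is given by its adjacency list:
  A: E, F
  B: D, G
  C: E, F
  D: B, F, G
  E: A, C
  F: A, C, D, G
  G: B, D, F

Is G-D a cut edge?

No

After removing G-D, the path G-F-D still connects them, so the edge is not a bridge.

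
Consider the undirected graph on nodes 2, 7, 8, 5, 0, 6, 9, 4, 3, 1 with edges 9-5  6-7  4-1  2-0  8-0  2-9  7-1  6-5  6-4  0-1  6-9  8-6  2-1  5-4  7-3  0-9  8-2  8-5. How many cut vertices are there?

Removing 7 increases the component count from 1 to 2, so 7 is a cut vertex.
By contrast removing 2 leaves 1 component; it is not a cut vertex. No other vertex is a cut vertex either.

1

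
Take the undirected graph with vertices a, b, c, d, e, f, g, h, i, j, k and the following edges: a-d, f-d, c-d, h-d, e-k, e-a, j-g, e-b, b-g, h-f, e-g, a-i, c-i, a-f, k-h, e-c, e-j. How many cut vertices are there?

1

Removing e increases the component count from 1 to 2, so e is a cut vertex.
By contrast removing d leaves 1 component; it is not a cut vertex. No other vertex is a cut vertex either.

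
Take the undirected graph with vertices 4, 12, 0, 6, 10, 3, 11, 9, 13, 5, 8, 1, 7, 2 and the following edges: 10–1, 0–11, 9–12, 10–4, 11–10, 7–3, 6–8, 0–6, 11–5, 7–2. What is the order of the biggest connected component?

8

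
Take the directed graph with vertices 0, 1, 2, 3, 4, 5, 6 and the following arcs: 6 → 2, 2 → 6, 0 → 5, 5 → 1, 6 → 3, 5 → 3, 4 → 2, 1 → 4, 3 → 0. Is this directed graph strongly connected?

From 2 we can reach every vertex (0, 1, 2, 3, 4, 5, 6), and every vertex can reach 2 (0, 1, 2, 3, 4, 5, 6). So the whole graph is one strongly connected component.

Yes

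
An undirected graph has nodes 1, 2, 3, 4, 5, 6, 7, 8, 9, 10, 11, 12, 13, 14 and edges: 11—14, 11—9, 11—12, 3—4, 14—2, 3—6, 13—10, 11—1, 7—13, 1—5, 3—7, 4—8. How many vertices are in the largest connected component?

Starting from 1 we can reach 1, 2, 5, 9, 11, 12, 14. That is one component of size 7.
Starting from 3 we can reach 3, 4, 6, 7, 8, 10, 13. That is one component of size 7.
The largest has 7 vertices.

7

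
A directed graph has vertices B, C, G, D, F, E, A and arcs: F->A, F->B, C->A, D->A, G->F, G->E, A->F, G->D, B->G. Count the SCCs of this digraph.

{A, B, D, F, G} are all mutually reachable — one SCC of size 5.
{C} is an SCC by itself.
{E} is an SCC by itself.
That gives 3 strongly connected components.

3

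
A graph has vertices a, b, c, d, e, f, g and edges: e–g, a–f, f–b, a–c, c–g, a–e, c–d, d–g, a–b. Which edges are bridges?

none

The edges on the cycle a-f-b-a are not bridges since each lies on that cycle.
Every edge lies on some cycle, so there are no bridges.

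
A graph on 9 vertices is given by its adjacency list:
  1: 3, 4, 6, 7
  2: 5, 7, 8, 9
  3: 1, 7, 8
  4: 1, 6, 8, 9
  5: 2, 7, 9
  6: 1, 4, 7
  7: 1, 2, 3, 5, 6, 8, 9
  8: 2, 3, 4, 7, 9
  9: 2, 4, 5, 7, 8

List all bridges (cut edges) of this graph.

none

The edges on the cycle 3-1-4-8-9-7-3 are not bridges since each lies on that cycle.
Every edge lies on some cycle, so there are no bridges.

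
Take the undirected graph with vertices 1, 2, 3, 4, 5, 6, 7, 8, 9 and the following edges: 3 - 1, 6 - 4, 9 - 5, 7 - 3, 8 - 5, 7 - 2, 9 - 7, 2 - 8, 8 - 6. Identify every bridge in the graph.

1-3, 3-7, 4-6, 6-8

The edges on the cycle 9-7-2-8-5-9 are not bridges since each lies on that cycle.
But removing 3 - 1 disconnects 3 from 1; removing 7 - 3 disconnects 7 from 3; removing 8 - 6 disconnects 8 from 6; removing 4 - 6 disconnects 4 from 6 — these are bridges.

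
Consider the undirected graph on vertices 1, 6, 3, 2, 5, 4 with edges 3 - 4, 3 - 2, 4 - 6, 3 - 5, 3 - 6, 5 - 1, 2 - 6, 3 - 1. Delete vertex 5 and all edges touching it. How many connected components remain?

1

With 5 gone, the remaining components are: {1, 2, 3, 4, 6}.
That is 1 component.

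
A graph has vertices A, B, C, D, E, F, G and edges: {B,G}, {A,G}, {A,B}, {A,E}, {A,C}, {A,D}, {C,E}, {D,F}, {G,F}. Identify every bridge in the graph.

none

The edges on the cycle A-C-E-A are not bridges since each lies on that cycle.
Every edge lies on some cycle, so there are no bridges.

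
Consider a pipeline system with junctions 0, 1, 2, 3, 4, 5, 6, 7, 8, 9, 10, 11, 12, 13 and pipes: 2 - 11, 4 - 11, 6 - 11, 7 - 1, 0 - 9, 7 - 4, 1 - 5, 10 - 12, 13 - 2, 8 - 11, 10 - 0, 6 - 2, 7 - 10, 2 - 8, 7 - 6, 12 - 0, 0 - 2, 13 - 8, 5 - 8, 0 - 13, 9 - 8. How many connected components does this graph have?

2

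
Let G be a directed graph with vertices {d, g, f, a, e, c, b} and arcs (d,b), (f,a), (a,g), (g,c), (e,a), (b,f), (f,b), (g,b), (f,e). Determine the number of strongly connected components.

3

{a, b, e, f, g} are all mutually reachable — one SCC of size 5.
{c} is an SCC by itself.
{d} is an SCC by itself.
That gives 3 strongly connected components.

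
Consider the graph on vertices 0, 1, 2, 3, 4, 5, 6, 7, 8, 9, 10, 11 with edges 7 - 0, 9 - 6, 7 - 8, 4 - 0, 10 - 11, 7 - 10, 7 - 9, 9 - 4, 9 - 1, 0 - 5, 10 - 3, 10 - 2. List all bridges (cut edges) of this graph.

The edges on the cycle 7-9-4-0-7 are not bridges since each lies on that cycle.
But removing 1 - 9 disconnects 1 from 9; removing 10 - 2 disconnects 10 from 2; removing 7 - 10 disconnects 7 from 10; removing 5 - 0 disconnects 5 from 0 — these are bridges.
In total 8 edges are bridges.

0-5, 1-9, 10-11, 10-2, 10-3, 10-7, 6-9, 7-8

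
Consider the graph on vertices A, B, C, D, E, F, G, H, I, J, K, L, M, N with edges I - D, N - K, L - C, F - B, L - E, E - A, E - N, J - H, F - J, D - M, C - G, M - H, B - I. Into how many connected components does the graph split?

2

Starting from B we can reach B, D, F, H, I, J, M. That is one component of size 7.
Starting from A we can reach A, C, E, G, K, L, N. That is one component of size 7.
Total: 2 components.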